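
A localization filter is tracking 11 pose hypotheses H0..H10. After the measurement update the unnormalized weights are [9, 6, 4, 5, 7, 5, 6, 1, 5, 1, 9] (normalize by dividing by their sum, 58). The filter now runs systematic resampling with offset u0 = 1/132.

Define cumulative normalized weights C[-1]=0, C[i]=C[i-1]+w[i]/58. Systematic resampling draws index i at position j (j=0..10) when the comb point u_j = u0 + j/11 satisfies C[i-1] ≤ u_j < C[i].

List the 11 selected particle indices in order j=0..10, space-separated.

C = [9/58, 15/58, 19/58, 12/29, 31/58, 18/29, 21/29, 43/58, 24/29, 49/58, 1]
j=0: u_0=1/132 ∈ [0, 9/58) → index 0
j=1: u_1=13/132 ∈ [0, 9/58) → index 0
j=2: u_2=25/132 ∈ [9/58, 15/58) → index 1
j=3: u_3=37/132 ∈ [15/58, 19/58) → index 2
j=4: u_4=49/132 ∈ [19/58, 12/29) → index 3
j=5: u_5=61/132 ∈ [12/29, 31/58) → index 4
j=6: u_6=73/132 ∈ [31/58, 18/29) → index 5
j=7: u_7=85/132 ∈ [18/29, 21/29) → index 6
j=8: u_8=97/132 ∈ [21/29, 43/58) → index 7
j=9: u_9=109/132 ∈ [43/58, 24/29) → index 8
j=10: u_10=11/12 ∈ [49/58, 1) → index 10

0 0 1 2 3 4 5 6 7 8 10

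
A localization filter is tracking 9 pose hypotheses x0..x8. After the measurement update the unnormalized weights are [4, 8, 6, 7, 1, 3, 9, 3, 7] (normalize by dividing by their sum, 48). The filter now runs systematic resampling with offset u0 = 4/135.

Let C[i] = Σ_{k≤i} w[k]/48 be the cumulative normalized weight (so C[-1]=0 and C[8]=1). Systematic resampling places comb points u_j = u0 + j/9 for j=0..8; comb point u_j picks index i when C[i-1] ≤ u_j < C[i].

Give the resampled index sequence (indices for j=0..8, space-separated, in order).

0 1 2 2 3 5 6 7 8

C = [1/12, 1/4, 3/8, 25/48, 13/24, 29/48, 19/24, 41/48, 1]
j=0: u_0=4/135 ∈ [0, 1/12) → index 0
j=1: u_1=19/135 ∈ [1/12, 1/4) → index 1
j=2: u_2=34/135 ∈ [1/4, 3/8) → index 2
j=3: u_3=49/135 ∈ [1/4, 3/8) → index 2
j=4: u_4=64/135 ∈ [3/8, 25/48) → index 3
j=5: u_5=79/135 ∈ [13/24, 29/48) → index 5
j=6: u_6=94/135 ∈ [29/48, 19/24) → index 6
j=7: u_7=109/135 ∈ [19/24, 41/48) → index 7
j=8: u_8=124/135 ∈ [41/48, 1) → index 8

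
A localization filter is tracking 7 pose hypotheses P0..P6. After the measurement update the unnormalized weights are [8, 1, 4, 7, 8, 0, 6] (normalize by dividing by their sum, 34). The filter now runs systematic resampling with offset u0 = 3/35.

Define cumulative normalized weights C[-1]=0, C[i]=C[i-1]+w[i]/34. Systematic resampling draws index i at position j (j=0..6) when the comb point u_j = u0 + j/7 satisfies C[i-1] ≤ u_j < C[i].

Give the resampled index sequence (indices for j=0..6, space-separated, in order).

0 0 2 3 4 4 6

C = [4/17, 9/34, 13/34, 10/17, 14/17, 14/17, 1]
j=0: u_0=3/35 ∈ [0, 4/17) → index 0
j=1: u_1=8/35 ∈ [0, 4/17) → index 0
j=2: u_2=13/35 ∈ [9/34, 13/34) → index 2
j=3: u_3=18/35 ∈ [13/34, 10/17) → index 3
j=4: u_4=23/35 ∈ [10/17, 14/17) → index 4
j=5: u_5=4/5 ∈ [10/17, 14/17) → index 4
j=6: u_6=33/35 ∈ [14/17, 1) → index 6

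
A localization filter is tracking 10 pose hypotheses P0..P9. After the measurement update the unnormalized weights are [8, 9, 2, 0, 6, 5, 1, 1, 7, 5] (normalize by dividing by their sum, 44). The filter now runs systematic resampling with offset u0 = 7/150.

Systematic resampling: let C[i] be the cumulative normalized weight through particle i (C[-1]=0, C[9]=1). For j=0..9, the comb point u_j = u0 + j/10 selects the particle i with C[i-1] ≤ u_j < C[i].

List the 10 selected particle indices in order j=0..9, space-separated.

C = [2/11, 17/44, 19/44, 19/44, 25/44, 15/22, 31/44, 8/11, 39/44, 1]
j=0: u_0=7/150 ∈ [0, 2/11) → index 0
j=1: u_1=11/75 ∈ [0, 2/11) → index 0
j=2: u_2=37/150 ∈ [2/11, 17/44) → index 1
j=3: u_3=26/75 ∈ [2/11, 17/44) → index 1
j=4: u_4=67/150 ∈ [19/44, 25/44) → index 4
j=5: u_5=41/75 ∈ [19/44, 25/44) → index 4
j=6: u_6=97/150 ∈ [25/44, 15/22) → index 5
j=7: u_7=56/75 ∈ [8/11, 39/44) → index 8
j=8: u_8=127/150 ∈ [8/11, 39/44) → index 8
j=9: u_9=71/75 ∈ [39/44, 1) → index 9

0 0 1 1 4 4 5 8 8 9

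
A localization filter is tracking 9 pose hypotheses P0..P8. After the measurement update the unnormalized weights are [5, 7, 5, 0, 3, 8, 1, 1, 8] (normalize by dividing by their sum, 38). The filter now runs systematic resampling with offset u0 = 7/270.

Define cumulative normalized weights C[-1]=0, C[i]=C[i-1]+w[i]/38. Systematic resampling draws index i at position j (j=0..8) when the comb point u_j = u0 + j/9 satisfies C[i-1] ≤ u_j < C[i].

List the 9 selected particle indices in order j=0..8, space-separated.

C = [5/38, 6/19, 17/38, 17/38, 10/19, 14/19, 29/38, 15/19, 1]
j=0: u_0=7/270 ∈ [0, 5/38) → index 0
j=1: u_1=37/270 ∈ [5/38, 6/19) → index 1
j=2: u_2=67/270 ∈ [5/38, 6/19) → index 1
j=3: u_3=97/270 ∈ [6/19, 17/38) → index 2
j=4: u_4=127/270 ∈ [17/38, 10/19) → index 4
j=5: u_5=157/270 ∈ [10/19, 14/19) → index 5
j=6: u_6=187/270 ∈ [10/19, 14/19) → index 5
j=7: u_7=217/270 ∈ [15/19, 1) → index 8
j=8: u_8=247/270 ∈ [15/19, 1) → index 8

0 1 1 2 4 5 5 8 8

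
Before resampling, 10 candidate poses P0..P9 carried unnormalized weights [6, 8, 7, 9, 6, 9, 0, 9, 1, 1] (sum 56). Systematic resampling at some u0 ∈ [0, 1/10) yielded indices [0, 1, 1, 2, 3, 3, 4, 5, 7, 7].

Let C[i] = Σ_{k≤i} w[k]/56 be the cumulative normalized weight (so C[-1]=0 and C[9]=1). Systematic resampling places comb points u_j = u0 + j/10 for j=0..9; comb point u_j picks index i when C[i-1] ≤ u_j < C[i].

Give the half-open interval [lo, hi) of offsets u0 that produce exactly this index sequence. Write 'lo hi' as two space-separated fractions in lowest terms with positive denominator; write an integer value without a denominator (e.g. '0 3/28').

1/140 1/28

C = [3/28, 1/4, 3/8, 15/28, 9/14, 45/56, 45/56, 27/28, 55/56, 1]
j=0 picked index 0: u0 ∈ [0, 3/28)
j=1 picked index 1: u0 ∈ [1/140, 3/20)
j=2 picked index 1: u0 ∈ [-13/140, 1/20)
j=3 picked index 2: u0 ∈ [-1/20, 3/40)
j=4 picked index 3: u0 ∈ [-1/40, 19/140)
j=5 picked index 3: u0 ∈ [-1/8, 1/28)
j=6 picked index 4: u0 ∈ [-9/140, 3/70)
j=7 picked index 5: u0 ∈ [-2/35, 29/280)
j=8 picked index 7: u0 ∈ [1/280, 23/140)
j=9 picked index 7: u0 ∈ [-27/280, 9/140)
intersection: [1/140, 1/28)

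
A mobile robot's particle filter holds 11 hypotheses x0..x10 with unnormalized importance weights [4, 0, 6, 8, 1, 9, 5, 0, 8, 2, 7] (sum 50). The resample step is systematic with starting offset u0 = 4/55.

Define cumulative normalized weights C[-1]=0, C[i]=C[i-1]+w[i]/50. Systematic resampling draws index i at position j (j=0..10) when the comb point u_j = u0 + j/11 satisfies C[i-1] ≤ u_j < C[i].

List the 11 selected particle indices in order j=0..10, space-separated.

C = [2/25, 2/25, 1/5, 9/25, 19/50, 14/25, 33/50, 33/50, 41/50, 43/50, 1]
j=0: u_0=4/55 ∈ [0, 2/25) → index 0
j=1: u_1=9/55 ∈ [2/25, 1/5) → index 2
j=2: u_2=14/55 ∈ [1/5, 9/25) → index 3
j=3: u_3=19/55 ∈ [1/5, 9/25) → index 3
j=4: u_4=24/55 ∈ [19/50, 14/25) → index 5
j=5: u_5=29/55 ∈ [19/50, 14/25) → index 5
j=6: u_6=34/55 ∈ [14/25, 33/50) → index 6
j=7: u_7=39/55 ∈ [33/50, 41/50) → index 8
j=8: u_8=4/5 ∈ [33/50, 41/50) → index 8
j=9: u_9=49/55 ∈ [43/50, 1) → index 10
j=10: u_10=54/55 ∈ [43/50, 1) → index 10

0 2 3 3 5 5 6 8 8 10 10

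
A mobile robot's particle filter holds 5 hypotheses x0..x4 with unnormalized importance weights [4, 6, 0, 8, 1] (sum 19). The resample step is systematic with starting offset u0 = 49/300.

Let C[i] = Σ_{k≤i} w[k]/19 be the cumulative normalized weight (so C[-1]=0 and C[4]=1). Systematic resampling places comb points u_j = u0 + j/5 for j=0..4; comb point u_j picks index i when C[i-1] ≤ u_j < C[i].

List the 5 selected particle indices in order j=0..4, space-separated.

0 1 3 3 4

C = [4/19, 10/19, 10/19, 18/19, 1]
j=0: u_0=49/300 ∈ [0, 4/19) → index 0
j=1: u_1=109/300 ∈ [4/19, 10/19) → index 1
j=2: u_2=169/300 ∈ [10/19, 18/19) → index 3
j=3: u_3=229/300 ∈ [10/19, 18/19) → index 3
j=4: u_4=289/300 ∈ [18/19, 1) → index 4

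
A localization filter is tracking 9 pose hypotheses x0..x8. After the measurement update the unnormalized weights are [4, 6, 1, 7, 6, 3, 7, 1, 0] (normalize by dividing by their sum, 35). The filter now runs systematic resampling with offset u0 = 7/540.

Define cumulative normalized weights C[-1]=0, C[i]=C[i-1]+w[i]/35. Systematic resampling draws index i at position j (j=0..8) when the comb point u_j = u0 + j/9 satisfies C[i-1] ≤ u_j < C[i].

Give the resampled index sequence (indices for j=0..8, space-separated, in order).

C = [4/35, 2/7, 11/35, 18/35, 24/35, 27/35, 34/35, 1, 1]
j=0: u_0=7/540 ∈ [0, 4/35) → index 0
j=1: u_1=67/540 ∈ [4/35, 2/7) → index 1
j=2: u_2=127/540 ∈ [4/35, 2/7) → index 1
j=3: u_3=187/540 ∈ [11/35, 18/35) → index 3
j=4: u_4=247/540 ∈ [11/35, 18/35) → index 3
j=5: u_5=307/540 ∈ [18/35, 24/35) → index 4
j=6: u_6=367/540 ∈ [18/35, 24/35) → index 4
j=7: u_7=427/540 ∈ [27/35, 34/35) → index 6
j=8: u_8=487/540 ∈ [27/35, 34/35) → index 6

0 1 1 3 3 4 4 6 6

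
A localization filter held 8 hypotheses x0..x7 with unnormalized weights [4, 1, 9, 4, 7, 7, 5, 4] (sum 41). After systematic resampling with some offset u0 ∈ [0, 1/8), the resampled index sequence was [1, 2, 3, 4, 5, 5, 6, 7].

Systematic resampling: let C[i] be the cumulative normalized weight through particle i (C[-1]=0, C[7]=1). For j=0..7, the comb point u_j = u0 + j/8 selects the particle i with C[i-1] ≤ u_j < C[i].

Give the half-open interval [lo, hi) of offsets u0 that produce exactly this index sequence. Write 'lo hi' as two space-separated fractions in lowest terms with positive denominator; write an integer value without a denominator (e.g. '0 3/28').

C = [4/41, 5/41, 14/41, 18/41, 25/41, 32/41, 37/41, 1]
j=0 picked index 1: u0 ∈ [4/41, 5/41)
j=1 picked index 2: u0 ∈ [-1/328, 71/328)
j=2 picked index 3: u0 ∈ [15/164, 31/164)
j=3 picked index 4: u0 ∈ [21/328, 77/328)
j=4 picked index 5: u0 ∈ [9/82, 23/82)
j=5 picked index 5: u0 ∈ [-5/328, 51/328)
j=6 picked index 6: u0 ∈ [5/164, 25/164)
j=7 picked index 7: u0 ∈ [9/328, 1/8)
intersection: [9/82, 5/41)

9/82 5/41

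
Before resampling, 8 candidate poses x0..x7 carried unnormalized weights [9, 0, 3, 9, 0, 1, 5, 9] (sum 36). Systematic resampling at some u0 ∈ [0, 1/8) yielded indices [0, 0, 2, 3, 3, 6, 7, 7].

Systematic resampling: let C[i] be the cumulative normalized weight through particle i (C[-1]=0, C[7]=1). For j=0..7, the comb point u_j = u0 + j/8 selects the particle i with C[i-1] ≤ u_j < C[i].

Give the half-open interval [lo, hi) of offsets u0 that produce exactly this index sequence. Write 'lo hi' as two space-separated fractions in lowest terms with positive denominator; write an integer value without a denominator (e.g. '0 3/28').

0 1/12

C = [1/4, 1/4, 1/3, 7/12, 7/12, 11/18, 3/4, 1]
j=0 picked index 0: u0 ∈ [0, 1/4)
j=1 picked index 0: u0 ∈ [-1/8, 1/8)
j=2 picked index 2: u0 ∈ [0, 1/12)
j=3 picked index 3: u0 ∈ [-1/24, 5/24)
j=4 picked index 3: u0 ∈ [-1/6, 1/12)
j=5 picked index 6: u0 ∈ [-1/72, 1/8)
j=6 picked index 7: u0 ∈ [0, 1/4)
j=7 picked index 7: u0 ∈ [-1/8, 1/8)
intersection: [0, 1/12)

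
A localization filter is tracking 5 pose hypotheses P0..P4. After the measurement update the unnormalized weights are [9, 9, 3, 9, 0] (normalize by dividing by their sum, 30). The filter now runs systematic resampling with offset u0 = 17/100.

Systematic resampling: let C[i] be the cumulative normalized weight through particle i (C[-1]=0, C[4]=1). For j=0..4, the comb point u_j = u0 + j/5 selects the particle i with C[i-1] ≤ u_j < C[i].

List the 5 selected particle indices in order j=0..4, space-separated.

C = [3/10, 3/5, 7/10, 1, 1]
j=0: u_0=17/100 ∈ [0, 3/10) → index 0
j=1: u_1=37/100 ∈ [3/10, 3/5) → index 1
j=2: u_2=57/100 ∈ [3/10, 3/5) → index 1
j=3: u_3=77/100 ∈ [7/10, 1) → index 3
j=4: u_4=97/100 ∈ [7/10, 1) → index 3

0 1 1 3 3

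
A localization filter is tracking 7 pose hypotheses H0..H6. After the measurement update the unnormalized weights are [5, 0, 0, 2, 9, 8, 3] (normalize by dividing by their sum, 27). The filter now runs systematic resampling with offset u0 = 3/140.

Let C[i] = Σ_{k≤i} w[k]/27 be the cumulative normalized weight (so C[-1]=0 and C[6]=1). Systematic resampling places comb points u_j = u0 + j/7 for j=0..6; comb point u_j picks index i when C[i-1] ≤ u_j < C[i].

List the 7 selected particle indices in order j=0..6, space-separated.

0 0 4 4 5 5 5

C = [5/27, 5/27, 5/27, 7/27, 16/27, 8/9, 1]
j=0: u_0=3/140 ∈ [0, 5/27) → index 0
j=1: u_1=23/140 ∈ [0, 5/27) → index 0
j=2: u_2=43/140 ∈ [7/27, 16/27) → index 4
j=3: u_3=9/20 ∈ [7/27, 16/27) → index 4
j=4: u_4=83/140 ∈ [16/27, 8/9) → index 5
j=5: u_5=103/140 ∈ [16/27, 8/9) → index 5
j=6: u_6=123/140 ∈ [16/27, 8/9) → index 5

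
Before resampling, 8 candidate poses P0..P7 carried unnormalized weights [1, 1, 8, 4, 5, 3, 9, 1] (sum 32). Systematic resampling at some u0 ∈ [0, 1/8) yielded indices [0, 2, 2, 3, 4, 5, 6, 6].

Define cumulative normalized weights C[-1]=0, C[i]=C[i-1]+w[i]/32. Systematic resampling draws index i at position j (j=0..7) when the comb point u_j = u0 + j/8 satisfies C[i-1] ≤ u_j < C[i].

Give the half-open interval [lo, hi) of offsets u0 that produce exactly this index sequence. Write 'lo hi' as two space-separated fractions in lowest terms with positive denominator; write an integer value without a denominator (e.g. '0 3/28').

C = [1/32, 1/16, 5/16, 7/16, 19/32, 11/16, 31/32, 1]
j=0 picked index 0: u0 ∈ [0, 1/32)
j=1 picked index 2: u0 ∈ [-1/16, 3/16)
j=2 picked index 2: u0 ∈ [-3/16, 1/16)
j=3 picked index 3: u0 ∈ [-1/16, 1/16)
j=4 picked index 4: u0 ∈ [-1/16, 3/32)
j=5 picked index 5: u0 ∈ [-1/32, 1/16)
j=6 picked index 6: u0 ∈ [-1/16, 7/32)
j=7 picked index 6: u0 ∈ [-3/16, 3/32)
intersection: [0, 1/32)

0 1/32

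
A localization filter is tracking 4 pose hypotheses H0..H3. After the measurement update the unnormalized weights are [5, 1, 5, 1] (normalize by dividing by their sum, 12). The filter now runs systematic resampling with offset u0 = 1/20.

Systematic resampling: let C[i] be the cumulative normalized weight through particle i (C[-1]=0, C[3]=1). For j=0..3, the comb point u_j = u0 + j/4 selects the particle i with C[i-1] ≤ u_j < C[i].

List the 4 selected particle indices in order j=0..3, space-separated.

C = [5/12, 1/2, 11/12, 1]
j=0: u_0=1/20 ∈ [0, 5/12) → index 0
j=1: u_1=3/10 ∈ [0, 5/12) → index 0
j=2: u_2=11/20 ∈ [1/2, 11/12) → index 2
j=3: u_3=4/5 ∈ [1/2, 11/12) → index 2

0 0 2 2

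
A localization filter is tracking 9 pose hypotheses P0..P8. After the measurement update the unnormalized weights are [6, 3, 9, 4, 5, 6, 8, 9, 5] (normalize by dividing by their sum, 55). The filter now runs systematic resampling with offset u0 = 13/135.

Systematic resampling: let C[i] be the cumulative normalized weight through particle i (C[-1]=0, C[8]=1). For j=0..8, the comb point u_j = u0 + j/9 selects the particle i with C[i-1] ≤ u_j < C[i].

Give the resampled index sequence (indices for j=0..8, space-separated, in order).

0 2 2 4 5 6 7 7 8

C = [6/55, 9/55, 18/55, 2/5, 27/55, 3/5, 41/55, 10/11, 1]
j=0: u_0=13/135 ∈ [0, 6/55) → index 0
j=1: u_1=28/135 ∈ [9/55, 18/55) → index 2
j=2: u_2=43/135 ∈ [9/55, 18/55) → index 2
j=3: u_3=58/135 ∈ [2/5, 27/55) → index 4
j=4: u_4=73/135 ∈ [27/55, 3/5) → index 5
j=5: u_5=88/135 ∈ [3/5, 41/55) → index 6
j=6: u_6=103/135 ∈ [41/55, 10/11) → index 7
j=7: u_7=118/135 ∈ [41/55, 10/11) → index 7
j=8: u_8=133/135 ∈ [10/11, 1) → index 8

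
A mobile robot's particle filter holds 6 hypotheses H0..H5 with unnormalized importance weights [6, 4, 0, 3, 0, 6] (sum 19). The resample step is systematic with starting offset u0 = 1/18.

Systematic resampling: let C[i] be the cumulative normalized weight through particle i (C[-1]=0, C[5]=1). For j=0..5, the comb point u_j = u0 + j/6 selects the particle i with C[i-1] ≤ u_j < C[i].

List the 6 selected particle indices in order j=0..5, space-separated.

0 0 1 3 5 5

C = [6/19, 10/19, 10/19, 13/19, 13/19, 1]
j=0: u_0=1/18 ∈ [0, 6/19) → index 0
j=1: u_1=2/9 ∈ [0, 6/19) → index 0
j=2: u_2=7/18 ∈ [6/19, 10/19) → index 1
j=3: u_3=5/9 ∈ [10/19, 13/19) → index 3
j=4: u_4=13/18 ∈ [13/19, 1) → index 5
j=5: u_5=8/9 ∈ [13/19, 1) → index 5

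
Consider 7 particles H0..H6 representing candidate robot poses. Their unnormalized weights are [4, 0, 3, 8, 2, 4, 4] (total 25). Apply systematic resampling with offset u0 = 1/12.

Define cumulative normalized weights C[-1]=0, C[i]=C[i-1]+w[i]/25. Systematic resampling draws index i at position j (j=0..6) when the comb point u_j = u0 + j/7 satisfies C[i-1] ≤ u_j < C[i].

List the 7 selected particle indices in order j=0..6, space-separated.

C = [4/25, 4/25, 7/25, 3/5, 17/25, 21/25, 1]
j=0: u_0=1/12 ∈ [0, 4/25) → index 0
j=1: u_1=19/84 ∈ [4/25, 7/25) → index 2
j=2: u_2=31/84 ∈ [7/25, 3/5) → index 3
j=3: u_3=43/84 ∈ [7/25, 3/5) → index 3
j=4: u_4=55/84 ∈ [3/5, 17/25) → index 4
j=5: u_5=67/84 ∈ [17/25, 21/25) → index 5
j=6: u_6=79/84 ∈ [21/25, 1) → index 6

0 2 3 3 4 5 6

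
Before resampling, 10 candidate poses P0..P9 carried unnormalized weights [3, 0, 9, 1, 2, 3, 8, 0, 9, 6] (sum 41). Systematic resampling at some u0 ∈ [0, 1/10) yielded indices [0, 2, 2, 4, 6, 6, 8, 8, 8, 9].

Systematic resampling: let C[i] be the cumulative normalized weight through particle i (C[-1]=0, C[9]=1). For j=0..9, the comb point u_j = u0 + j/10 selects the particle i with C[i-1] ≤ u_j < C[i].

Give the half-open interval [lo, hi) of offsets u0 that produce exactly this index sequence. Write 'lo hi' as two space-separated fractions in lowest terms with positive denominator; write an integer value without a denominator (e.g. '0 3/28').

8/205 11/205

C = [3/41, 3/41, 12/41, 13/41, 15/41, 18/41, 26/41, 26/41, 35/41, 1]
j=0 picked index 0: u0 ∈ [0, 3/41)
j=1 picked index 2: u0 ∈ [-11/410, 79/410)
j=2 picked index 2: u0 ∈ [-26/205, 19/205)
j=3 picked index 4: u0 ∈ [7/410, 27/410)
j=4 picked index 6: u0 ∈ [8/205, 48/205)
j=5 picked index 6: u0 ∈ [-5/82, 11/82)
j=6 picked index 8: u0 ∈ [7/205, 52/205)
j=7 picked index 8: u0 ∈ [-27/410, 63/410)
j=8 picked index 8: u0 ∈ [-34/205, 11/205)
j=9 picked index 9: u0 ∈ [-19/410, 1/10)
intersection: [8/205, 11/205)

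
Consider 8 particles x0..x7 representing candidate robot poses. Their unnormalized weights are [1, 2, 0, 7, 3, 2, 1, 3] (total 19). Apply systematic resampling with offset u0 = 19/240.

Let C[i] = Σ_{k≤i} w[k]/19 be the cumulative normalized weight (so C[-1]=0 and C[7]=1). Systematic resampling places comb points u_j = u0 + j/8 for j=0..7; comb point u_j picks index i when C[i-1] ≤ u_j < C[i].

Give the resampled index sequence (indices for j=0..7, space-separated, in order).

C = [1/19, 3/19, 3/19, 10/19, 13/19, 15/19, 16/19, 1]
j=0: u_0=19/240 ∈ [1/19, 3/19) → index 1
j=1: u_1=49/240 ∈ [3/19, 10/19) → index 3
j=2: u_2=79/240 ∈ [3/19, 10/19) → index 3
j=3: u_3=109/240 ∈ [3/19, 10/19) → index 3
j=4: u_4=139/240 ∈ [10/19, 13/19) → index 4
j=5: u_5=169/240 ∈ [13/19, 15/19) → index 5
j=6: u_6=199/240 ∈ [15/19, 16/19) → index 6
j=7: u_7=229/240 ∈ [16/19, 1) → index 7

1 3 3 3 4 5 6 7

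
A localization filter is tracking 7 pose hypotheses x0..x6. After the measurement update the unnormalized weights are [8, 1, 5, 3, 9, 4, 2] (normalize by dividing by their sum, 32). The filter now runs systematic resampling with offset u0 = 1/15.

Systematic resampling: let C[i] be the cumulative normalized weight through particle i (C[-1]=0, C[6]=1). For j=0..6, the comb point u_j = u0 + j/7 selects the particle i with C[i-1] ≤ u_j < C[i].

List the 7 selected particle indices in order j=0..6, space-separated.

0 0 2 3 4 4 5

C = [1/4, 9/32, 7/16, 17/32, 13/16, 15/16, 1]
j=0: u_0=1/15 ∈ [0, 1/4) → index 0
j=1: u_1=22/105 ∈ [0, 1/4) → index 0
j=2: u_2=37/105 ∈ [9/32, 7/16) → index 2
j=3: u_3=52/105 ∈ [7/16, 17/32) → index 3
j=4: u_4=67/105 ∈ [17/32, 13/16) → index 4
j=5: u_5=82/105 ∈ [17/32, 13/16) → index 4
j=6: u_6=97/105 ∈ [13/16, 15/16) → index 5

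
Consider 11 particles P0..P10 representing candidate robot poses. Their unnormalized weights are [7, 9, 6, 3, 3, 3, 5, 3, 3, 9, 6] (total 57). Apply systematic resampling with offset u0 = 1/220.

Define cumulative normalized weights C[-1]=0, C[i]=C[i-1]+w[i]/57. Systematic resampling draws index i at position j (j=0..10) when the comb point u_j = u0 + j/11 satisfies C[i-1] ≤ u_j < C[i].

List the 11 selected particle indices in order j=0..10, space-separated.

0 0 1 1 2 4 6 7 8 9 10

C = [7/57, 16/57, 22/57, 25/57, 28/57, 31/57, 12/19, 13/19, 14/19, 17/19, 1]
j=0: u_0=1/220 ∈ [0, 7/57) → index 0
j=1: u_1=21/220 ∈ [0, 7/57) → index 0
j=2: u_2=41/220 ∈ [7/57, 16/57) → index 1
j=3: u_3=61/220 ∈ [7/57, 16/57) → index 1
j=4: u_4=81/220 ∈ [16/57, 22/57) → index 2
j=5: u_5=101/220 ∈ [25/57, 28/57) → index 4
j=6: u_6=11/20 ∈ [31/57, 12/19) → index 6
j=7: u_7=141/220 ∈ [12/19, 13/19) → index 7
j=8: u_8=161/220 ∈ [13/19, 14/19) → index 8
j=9: u_9=181/220 ∈ [14/19, 17/19) → index 9
j=10: u_10=201/220 ∈ [17/19, 1) → index 10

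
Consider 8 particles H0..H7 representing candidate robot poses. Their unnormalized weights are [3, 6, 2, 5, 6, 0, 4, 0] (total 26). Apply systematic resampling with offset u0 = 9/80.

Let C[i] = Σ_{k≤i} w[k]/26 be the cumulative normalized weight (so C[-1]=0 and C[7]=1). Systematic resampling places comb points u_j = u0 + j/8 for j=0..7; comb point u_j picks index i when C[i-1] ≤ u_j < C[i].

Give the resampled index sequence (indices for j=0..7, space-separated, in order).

C = [3/26, 9/26, 11/26, 8/13, 11/13, 11/13, 1, 1]
j=0: u_0=9/80 ∈ [0, 3/26) → index 0
j=1: u_1=19/80 ∈ [3/26, 9/26) → index 1
j=2: u_2=29/80 ∈ [9/26, 11/26) → index 2
j=3: u_3=39/80 ∈ [11/26, 8/13) → index 3
j=4: u_4=49/80 ∈ [11/26, 8/13) → index 3
j=5: u_5=59/80 ∈ [8/13, 11/13) → index 4
j=6: u_6=69/80 ∈ [11/13, 1) → index 6
j=7: u_7=79/80 ∈ [11/13, 1) → index 6

0 1 2 3 3 4 6 6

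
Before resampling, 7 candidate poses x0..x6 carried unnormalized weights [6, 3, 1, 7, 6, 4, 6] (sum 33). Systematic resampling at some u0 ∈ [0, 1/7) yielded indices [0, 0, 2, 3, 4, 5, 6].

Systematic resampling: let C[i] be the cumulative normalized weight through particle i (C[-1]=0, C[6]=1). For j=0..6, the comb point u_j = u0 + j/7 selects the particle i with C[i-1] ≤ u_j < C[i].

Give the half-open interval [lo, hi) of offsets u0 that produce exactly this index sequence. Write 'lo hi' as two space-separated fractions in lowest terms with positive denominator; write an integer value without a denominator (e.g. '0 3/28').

C = [2/11, 3/11, 10/33, 17/33, 23/33, 9/11, 1]
j=0 picked index 0: u0 ∈ [0, 2/11)
j=1 picked index 0: u0 ∈ [-1/7, 3/77)
j=2 picked index 2: u0 ∈ [-1/77, 4/231)
j=3 picked index 3: u0 ∈ [-29/231, 20/231)
j=4 picked index 4: u0 ∈ [-13/231, 29/231)
j=5 picked index 5: u0 ∈ [-4/231, 8/77)
j=6 picked index 6: u0 ∈ [-3/77, 1/7)
intersection: [0, 4/231)

0 4/231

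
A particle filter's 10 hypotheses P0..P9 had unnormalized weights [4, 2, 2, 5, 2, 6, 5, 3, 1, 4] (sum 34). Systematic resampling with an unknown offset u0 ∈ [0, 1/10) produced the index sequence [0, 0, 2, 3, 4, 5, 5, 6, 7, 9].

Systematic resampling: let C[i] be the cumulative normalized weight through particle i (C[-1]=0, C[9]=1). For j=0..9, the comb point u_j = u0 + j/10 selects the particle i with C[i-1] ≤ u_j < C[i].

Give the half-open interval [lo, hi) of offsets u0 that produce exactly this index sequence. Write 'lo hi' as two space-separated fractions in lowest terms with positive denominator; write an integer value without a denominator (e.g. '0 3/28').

C = [2/17, 3/17, 4/17, 13/34, 15/34, 21/34, 13/17, 29/34, 15/17, 1]
j=0 picked index 0: u0 ∈ [0, 2/17)
j=1 picked index 0: u0 ∈ [-1/10, 3/170)
j=2 picked index 2: u0 ∈ [-2/85, 3/85)
j=3 picked index 3: u0 ∈ [-11/170, 7/85)
j=4 picked index 4: u0 ∈ [-3/170, 7/170)
j=5 picked index 5: u0 ∈ [-1/17, 2/17)
j=6 picked index 5: u0 ∈ [-27/170, 3/170)
j=7 picked index 6: u0 ∈ [-7/85, 11/170)
j=8 picked index 7: u0 ∈ [-3/85, 9/170)
j=9 picked index 9: u0 ∈ [-3/170, 1/10)
intersection: [0, 3/170)

0 3/170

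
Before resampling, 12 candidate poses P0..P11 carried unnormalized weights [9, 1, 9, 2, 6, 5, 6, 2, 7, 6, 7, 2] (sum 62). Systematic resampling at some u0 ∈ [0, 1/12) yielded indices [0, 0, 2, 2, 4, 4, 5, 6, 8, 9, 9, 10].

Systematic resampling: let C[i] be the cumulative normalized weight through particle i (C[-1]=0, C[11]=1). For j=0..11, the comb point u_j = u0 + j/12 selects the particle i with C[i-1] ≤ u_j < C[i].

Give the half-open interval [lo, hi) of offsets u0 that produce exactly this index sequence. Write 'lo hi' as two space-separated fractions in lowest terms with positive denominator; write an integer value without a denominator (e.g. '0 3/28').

1/124 1/62

C = [9/62, 5/31, 19/62, 21/62, 27/62, 16/31, 19/31, 20/31, 47/62, 53/62, 30/31, 1]
j=0 picked index 0: u0 ∈ [0, 9/62)
j=1 picked index 0: u0 ∈ [-1/12, 23/372)
j=2 picked index 2: u0 ∈ [-1/186, 13/93)
j=3 picked index 2: u0 ∈ [-11/124, 7/124)
j=4 picked index 4: u0 ∈ [1/186, 19/186)
j=5 picked index 4: u0 ∈ [-29/372, 7/372)
j=6 picked index 5: u0 ∈ [-2/31, 1/62)
j=7 picked index 6: u0 ∈ [-25/372, 11/372)
j=8 picked index 8: u0 ∈ [-2/93, 17/186)
j=9 picked index 9: u0 ∈ [1/124, 13/124)
j=10 picked index 9: u0 ∈ [-7/93, 2/93)
j=11 picked index 10: u0 ∈ [-23/372, 19/372)
intersection: [1/124, 1/62)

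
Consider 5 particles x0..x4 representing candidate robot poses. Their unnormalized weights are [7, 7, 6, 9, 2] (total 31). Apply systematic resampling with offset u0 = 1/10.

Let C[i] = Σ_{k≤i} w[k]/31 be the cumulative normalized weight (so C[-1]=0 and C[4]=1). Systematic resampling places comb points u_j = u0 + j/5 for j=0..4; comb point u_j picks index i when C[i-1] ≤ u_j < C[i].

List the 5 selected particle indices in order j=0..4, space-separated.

C = [7/31, 14/31, 20/31, 29/31, 1]
j=0: u_0=1/10 ∈ [0, 7/31) → index 0
j=1: u_1=3/10 ∈ [7/31, 14/31) → index 1
j=2: u_2=1/2 ∈ [14/31, 20/31) → index 2
j=3: u_3=7/10 ∈ [20/31, 29/31) → index 3
j=4: u_4=9/10 ∈ [20/31, 29/31) → index 3

0 1 2 3 3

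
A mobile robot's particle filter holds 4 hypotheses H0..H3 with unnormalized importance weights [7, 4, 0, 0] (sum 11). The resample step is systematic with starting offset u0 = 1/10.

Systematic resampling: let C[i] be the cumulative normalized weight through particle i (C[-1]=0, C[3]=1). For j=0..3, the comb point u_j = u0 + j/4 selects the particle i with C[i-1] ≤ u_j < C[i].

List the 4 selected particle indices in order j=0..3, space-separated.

C = [7/11, 1, 1, 1]
j=0: u_0=1/10 ∈ [0, 7/11) → index 0
j=1: u_1=7/20 ∈ [0, 7/11) → index 0
j=2: u_2=3/5 ∈ [0, 7/11) → index 0
j=3: u_3=17/20 ∈ [7/11, 1) → index 1

0 0 0 1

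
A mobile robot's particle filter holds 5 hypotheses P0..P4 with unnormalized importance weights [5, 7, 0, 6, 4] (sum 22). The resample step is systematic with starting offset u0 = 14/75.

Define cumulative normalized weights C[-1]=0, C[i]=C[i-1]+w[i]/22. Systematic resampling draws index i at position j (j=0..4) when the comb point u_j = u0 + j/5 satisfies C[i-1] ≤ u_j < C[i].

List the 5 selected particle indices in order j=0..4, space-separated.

0 1 3 3 4

C = [5/22, 6/11, 6/11, 9/11, 1]
j=0: u_0=14/75 ∈ [0, 5/22) → index 0
j=1: u_1=29/75 ∈ [5/22, 6/11) → index 1
j=2: u_2=44/75 ∈ [6/11, 9/11) → index 3
j=3: u_3=59/75 ∈ [6/11, 9/11) → index 3
j=4: u_4=74/75 ∈ [9/11, 1) → index 4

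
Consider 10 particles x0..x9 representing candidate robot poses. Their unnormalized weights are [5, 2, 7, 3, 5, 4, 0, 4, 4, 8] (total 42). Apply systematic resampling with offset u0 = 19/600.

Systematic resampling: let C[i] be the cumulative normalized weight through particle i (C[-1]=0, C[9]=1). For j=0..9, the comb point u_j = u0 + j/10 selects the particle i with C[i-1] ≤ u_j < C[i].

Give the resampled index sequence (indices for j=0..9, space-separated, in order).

0 1 2 2 4 5 7 8 9 9

C = [5/42, 1/6, 1/3, 17/42, 11/21, 13/21, 13/21, 5/7, 17/21, 1]
j=0: u_0=19/600 ∈ [0, 5/42) → index 0
j=1: u_1=79/600 ∈ [5/42, 1/6) → index 1
j=2: u_2=139/600 ∈ [1/6, 1/3) → index 2
j=3: u_3=199/600 ∈ [1/6, 1/3) → index 2
j=4: u_4=259/600 ∈ [17/42, 11/21) → index 4
j=5: u_5=319/600 ∈ [11/21, 13/21) → index 5
j=6: u_6=379/600 ∈ [13/21, 5/7) → index 7
j=7: u_7=439/600 ∈ [5/7, 17/21) → index 8
j=8: u_8=499/600 ∈ [17/21, 1) → index 9
j=9: u_9=559/600 ∈ [17/21, 1) → index 9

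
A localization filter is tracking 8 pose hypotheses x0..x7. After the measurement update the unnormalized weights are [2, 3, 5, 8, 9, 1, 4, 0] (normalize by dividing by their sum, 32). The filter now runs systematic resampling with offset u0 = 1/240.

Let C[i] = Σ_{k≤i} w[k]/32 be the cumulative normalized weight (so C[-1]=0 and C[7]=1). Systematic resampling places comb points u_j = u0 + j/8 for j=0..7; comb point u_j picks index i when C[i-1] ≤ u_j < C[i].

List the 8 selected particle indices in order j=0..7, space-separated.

0 1 2 3 3 4 4 6

C = [1/16, 5/32, 5/16, 9/16, 27/32, 7/8, 1, 1]
j=0: u_0=1/240 ∈ [0, 1/16) → index 0
j=1: u_1=31/240 ∈ [1/16, 5/32) → index 1
j=2: u_2=61/240 ∈ [5/32, 5/16) → index 2
j=3: u_3=91/240 ∈ [5/16, 9/16) → index 3
j=4: u_4=121/240 ∈ [5/16, 9/16) → index 3
j=5: u_5=151/240 ∈ [9/16, 27/32) → index 4
j=6: u_6=181/240 ∈ [9/16, 27/32) → index 4
j=7: u_7=211/240 ∈ [7/8, 1) → index 6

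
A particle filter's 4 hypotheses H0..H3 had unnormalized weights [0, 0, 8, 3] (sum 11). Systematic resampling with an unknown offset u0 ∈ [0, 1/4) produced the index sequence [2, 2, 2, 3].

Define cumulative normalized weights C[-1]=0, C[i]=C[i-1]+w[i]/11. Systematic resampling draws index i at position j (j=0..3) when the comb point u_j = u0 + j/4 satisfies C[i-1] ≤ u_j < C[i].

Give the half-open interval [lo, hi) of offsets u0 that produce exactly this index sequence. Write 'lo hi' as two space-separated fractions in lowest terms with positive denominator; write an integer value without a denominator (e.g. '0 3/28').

0 5/22

C = [0, 0, 8/11, 1]
j=0 picked index 2: u0 ∈ [0, 8/11)
j=1 picked index 2: u0 ∈ [-1/4, 21/44)
j=2 picked index 2: u0 ∈ [-1/2, 5/22)
j=3 picked index 3: u0 ∈ [-1/44, 1/4)
intersection: [0, 5/22)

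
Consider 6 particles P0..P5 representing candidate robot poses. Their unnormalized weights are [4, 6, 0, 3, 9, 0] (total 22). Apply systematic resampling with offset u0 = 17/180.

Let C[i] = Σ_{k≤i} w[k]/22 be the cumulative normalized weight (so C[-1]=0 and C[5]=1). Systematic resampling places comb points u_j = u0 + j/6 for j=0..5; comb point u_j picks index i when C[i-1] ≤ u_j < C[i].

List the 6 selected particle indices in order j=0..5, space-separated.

0 1 1 4 4 4

C = [2/11, 5/11, 5/11, 13/22, 1, 1]
j=0: u_0=17/180 ∈ [0, 2/11) → index 0
j=1: u_1=47/180 ∈ [2/11, 5/11) → index 1
j=2: u_2=77/180 ∈ [2/11, 5/11) → index 1
j=3: u_3=107/180 ∈ [13/22, 1) → index 4
j=4: u_4=137/180 ∈ [13/22, 1) → index 4
j=5: u_5=167/180 ∈ [13/22, 1) → index 4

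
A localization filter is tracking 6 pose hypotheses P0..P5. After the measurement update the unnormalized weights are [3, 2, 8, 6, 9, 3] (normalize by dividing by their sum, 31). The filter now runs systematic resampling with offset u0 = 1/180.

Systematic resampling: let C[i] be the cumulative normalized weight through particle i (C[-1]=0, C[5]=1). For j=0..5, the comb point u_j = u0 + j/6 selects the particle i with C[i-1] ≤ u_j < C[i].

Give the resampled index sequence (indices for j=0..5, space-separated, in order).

0 2 2 3 4 4

C = [3/31, 5/31, 13/31, 19/31, 28/31, 1]
j=0: u_0=1/180 ∈ [0, 3/31) → index 0
j=1: u_1=31/180 ∈ [5/31, 13/31) → index 2
j=2: u_2=61/180 ∈ [5/31, 13/31) → index 2
j=3: u_3=91/180 ∈ [13/31, 19/31) → index 3
j=4: u_4=121/180 ∈ [19/31, 28/31) → index 4
j=5: u_5=151/180 ∈ [19/31, 28/31) → index 4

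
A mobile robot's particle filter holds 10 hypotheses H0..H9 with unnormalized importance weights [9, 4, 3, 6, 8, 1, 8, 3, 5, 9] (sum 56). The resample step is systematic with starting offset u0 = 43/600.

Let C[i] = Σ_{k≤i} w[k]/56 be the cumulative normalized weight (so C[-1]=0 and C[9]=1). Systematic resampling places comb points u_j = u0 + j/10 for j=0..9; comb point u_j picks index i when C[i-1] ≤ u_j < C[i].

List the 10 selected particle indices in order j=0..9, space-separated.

0 1 2 3 4 6 6 8 9 9

C = [9/56, 13/56, 2/7, 11/28, 15/28, 31/56, 39/56, 3/4, 47/56, 1]
j=0: u_0=43/600 ∈ [0, 9/56) → index 0
j=1: u_1=103/600 ∈ [9/56, 13/56) → index 1
j=2: u_2=163/600 ∈ [13/56, 2/7) → index 2
j=3: u_3=223/600 ∈ [2/7, 11/28) → index 3
j=4: u_4=283/600 ∈ [11/28, 15/28) → index 4
j=5: u_5=343/600 ∈ [31/56, 39/56) → index 6
j=6: u_6=403/600 ∈ [31/56, 39/56) → index 6
j=7: u_7=463/600 ∈ [3/4, 47/56) → index 8
j=8: u_8=523/600 ∈ [47/56, 1) → index 9
j=9: u_9=583/600 ∈ [47/56, 1) → index 9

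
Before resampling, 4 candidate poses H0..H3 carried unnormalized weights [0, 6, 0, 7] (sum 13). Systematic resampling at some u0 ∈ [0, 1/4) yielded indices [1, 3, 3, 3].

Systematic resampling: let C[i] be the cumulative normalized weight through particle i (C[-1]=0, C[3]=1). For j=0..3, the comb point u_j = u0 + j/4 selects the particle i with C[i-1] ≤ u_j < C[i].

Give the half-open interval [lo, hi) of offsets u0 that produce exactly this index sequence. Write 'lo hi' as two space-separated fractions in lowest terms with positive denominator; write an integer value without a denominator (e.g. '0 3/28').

11/52 1/4

C = [0, 6/13, 6/13, 1]
j=0 picked index 1: u0 ∈ [0, 6/13)
j=1 picked index 3: u0 ∈ [11/52, 3/4)
j=2 picked index 3: u0 ∈ [-1/26, 1/2)
j=3 picked index 3: u0 ∈ [-15/52, 1/4)
intersection: [11/52, 1/4)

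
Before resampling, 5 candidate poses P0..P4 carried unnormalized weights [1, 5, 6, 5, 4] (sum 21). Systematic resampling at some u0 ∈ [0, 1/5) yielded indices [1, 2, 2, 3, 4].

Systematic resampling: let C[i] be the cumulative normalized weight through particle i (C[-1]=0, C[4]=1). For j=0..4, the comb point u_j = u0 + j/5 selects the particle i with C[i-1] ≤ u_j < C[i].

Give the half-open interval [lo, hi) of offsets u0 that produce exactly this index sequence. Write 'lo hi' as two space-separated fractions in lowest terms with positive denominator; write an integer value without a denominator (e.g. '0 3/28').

3/35 6/35

C = [1/21, 2/7, 4/7, 17/21, 1]
j=0 picked index 1: u0 ∈ [1/21, 2/7)
j=1 picked index 2: u0 ∈ [3/35, 13/35)
j=2 picked index 2: u0 ∈ [-4/35, 6/35)
j=3 picked index 3: u0 ∈ [-1/35, 22/105)
j=4 picked index 4: u0 ∈ [1/105, 1/5)
intersection: [3/35, 6/35)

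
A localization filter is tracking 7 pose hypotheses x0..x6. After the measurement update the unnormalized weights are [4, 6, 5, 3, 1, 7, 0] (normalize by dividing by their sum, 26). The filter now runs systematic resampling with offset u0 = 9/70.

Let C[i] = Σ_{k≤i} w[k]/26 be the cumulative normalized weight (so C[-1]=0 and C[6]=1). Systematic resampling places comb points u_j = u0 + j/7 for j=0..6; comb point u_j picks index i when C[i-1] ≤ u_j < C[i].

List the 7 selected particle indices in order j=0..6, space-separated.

0 1 2 2 4 5 5

C = [2/13, 5/13, 15/26, 9/13, 19/26, 1, 1]
j=0: u_0=9/70 ∈ [0, 2/13) → index 0
j=1: u_1=19/70 ∈ [2/13, 5/13) → index 1
j=2: u_2=29/70 ∈ [5/13, 15/26) → index 2
j=3: u_3=39/70 ∈ [5/13, 15/26) → index 2
j=4: u_4=7/10 ∈ [9/13, 19/26) → index 4
j=5: u_5=59/70 ∈ [19/26, 1) → index 5
j=6: u_6=69/70 ∈ [19/26, 1) → index 5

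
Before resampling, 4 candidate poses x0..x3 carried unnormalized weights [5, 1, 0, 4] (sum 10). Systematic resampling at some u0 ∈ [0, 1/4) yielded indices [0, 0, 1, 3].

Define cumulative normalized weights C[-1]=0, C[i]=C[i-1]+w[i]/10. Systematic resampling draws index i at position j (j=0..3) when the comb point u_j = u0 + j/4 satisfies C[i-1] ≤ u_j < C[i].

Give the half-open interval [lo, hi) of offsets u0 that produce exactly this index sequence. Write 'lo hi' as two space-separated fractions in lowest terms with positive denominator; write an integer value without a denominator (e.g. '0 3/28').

0 1/10

C = [1/2, 3/5, 3/5, 1]
j=0 picked index 0: u0 ∈ [0, 1/2)
j=1 picked index 0: u0 ∈ [-1/4, 1/4)
j=2 picked index 1: u0 ∈ [0, 1/10)
j=3 picked index 3: u0 ∈ [-3/20, 1/4)
intersection: [0, 1/10)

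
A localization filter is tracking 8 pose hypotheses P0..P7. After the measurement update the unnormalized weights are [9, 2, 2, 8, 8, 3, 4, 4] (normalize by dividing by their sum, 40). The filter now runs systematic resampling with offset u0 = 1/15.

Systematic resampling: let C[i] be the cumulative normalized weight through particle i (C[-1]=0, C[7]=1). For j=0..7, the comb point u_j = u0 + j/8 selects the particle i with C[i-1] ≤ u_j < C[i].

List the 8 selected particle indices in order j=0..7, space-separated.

C = [9/40, 11/40, 13/40, 21/40, 29/40, 4/5, 9/10, 1]
j=0: u_0=1/15 ∈ [0, 9/40) → index 0
j=1: u_1=23/120 ∈ [0, 9/40) → index 0
j=2: u_2=19/60 ∈ [11/40, 13/40) → index 2
j=3: u_3=53/120 ∈ [13/40, 21/40) → index 3
j=4: u_4=17/30 ∈ [21/40, 29/40) → index 4
j=5: u_5=83/120 ∈ [21/40, 29/40) → index 4
j=6: u_6=49/60 ∈ [4/5, 9/10) → index 6
j=7: u_7=113/120 ∈ [9/10, 1) → index 7

0 0 2 3 4 4 6 7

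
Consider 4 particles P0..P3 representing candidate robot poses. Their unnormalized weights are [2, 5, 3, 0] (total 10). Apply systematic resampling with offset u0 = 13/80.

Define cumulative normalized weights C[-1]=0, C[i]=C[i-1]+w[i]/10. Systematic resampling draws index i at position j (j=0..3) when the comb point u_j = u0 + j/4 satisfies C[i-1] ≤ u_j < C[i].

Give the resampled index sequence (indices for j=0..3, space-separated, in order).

0 1 1 2

C = [1/5, 7/10, 1, 1]
j=0: u_0=13/80 ∈ [0, 1/5) → index 0
j=1: u_1=33/80 ∈ [1/5, 7/10) → index 1
j=2: u_2=53/80 ∈ [1/5, 7/10) → index 1
j=3: u_3=73/80 ∈ [7/10, 1) → index 2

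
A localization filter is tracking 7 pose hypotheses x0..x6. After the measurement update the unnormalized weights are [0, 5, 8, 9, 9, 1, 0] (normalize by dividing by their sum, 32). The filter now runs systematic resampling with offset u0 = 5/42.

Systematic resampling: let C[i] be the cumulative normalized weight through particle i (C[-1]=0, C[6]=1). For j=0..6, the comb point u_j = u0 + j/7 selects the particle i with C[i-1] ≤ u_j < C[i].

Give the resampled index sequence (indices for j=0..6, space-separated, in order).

C = [0, 5/32, 13/32, 11/16, 31/32, 1, 1]
j=0: u_0=5/42 ∈ [0, 5/32) → index 1
j=1: u_1=11/42 ∈ [5/32, 13/32) → index 2
j=2: u_2=17/42 ∈ [5/32, 13/32) → index 2
j=3: u_3=23/42 ∈ [13/32, 11/16) → index 3
j=4: u_4=29/42 ∈ [11/16, 31/32) → index 4
j=5: u_5=5/6 ∈ [11/16, 31/32) → index 4
j=6: u_6=41/42 ∈ [31/32, 1) → index 5

1 2 2 3 4 4 5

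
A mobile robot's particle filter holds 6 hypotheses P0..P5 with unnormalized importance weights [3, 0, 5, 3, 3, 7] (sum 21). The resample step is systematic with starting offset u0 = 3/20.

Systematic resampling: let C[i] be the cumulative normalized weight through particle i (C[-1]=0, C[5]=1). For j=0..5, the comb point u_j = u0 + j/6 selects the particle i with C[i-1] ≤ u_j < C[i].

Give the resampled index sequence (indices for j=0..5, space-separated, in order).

C = [1/7, 1/7, 8/21, 11/21, 2/3, 1]
j=0: u_0=3/20 ∈ [1/7, 8/21) → index 2
j=1: u_1=19/60 ∈ [1/7, 8/21) → index 2
j=2: u_2=29/60 ∈ [8/21, 11/21) → index 3
j=3: u_3=13/20 ∈ [11/21, 2/3) → index 4
j=4: u_4=49/60 ∈ [2/3, 1) → index 5
j=5: u_5=59/60 ∈ [2/3, 1) → index 5

2 2 3 4 5 5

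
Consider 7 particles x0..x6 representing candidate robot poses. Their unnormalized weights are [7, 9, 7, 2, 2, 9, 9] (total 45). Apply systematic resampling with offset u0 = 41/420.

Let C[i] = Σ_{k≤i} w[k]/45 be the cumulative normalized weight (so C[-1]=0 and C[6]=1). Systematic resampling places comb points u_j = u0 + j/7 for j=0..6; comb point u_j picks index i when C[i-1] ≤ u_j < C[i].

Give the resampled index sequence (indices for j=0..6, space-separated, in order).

0 1 2 3 5 6 6

C = [7/45, 16/45, 23/45, 5/9, 3/5, 4/5, 1]
j=0: u_0=41/420 ∈ [0, 7/45) → index 0
j=1: u_1=101/420 ∈ [7/45, 16/45) → index 1
j=2: u_2=23/60 ∈ [16/45, 23/45) → index 2
j=3: u_3=221/420 ∈ [23/45, 5/9) → index 3
j=4: u_4=281/420 ∈ [3/5, 4/5) → index 5
j=5: u_5=341/420 ∈ [4/5, 1) → index 6
j=6: u_6=401/420 ∈ [4/5, 1) → index 6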